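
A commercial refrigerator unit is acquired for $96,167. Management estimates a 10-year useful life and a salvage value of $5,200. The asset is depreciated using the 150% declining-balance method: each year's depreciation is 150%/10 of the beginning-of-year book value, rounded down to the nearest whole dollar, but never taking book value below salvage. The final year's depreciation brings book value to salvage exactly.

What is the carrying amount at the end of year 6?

Depreciable base = $96,167 − $5,200 = $90,967.
Year 1: ⌊$96,167 × 150%/10⌋ = $14,425. Book value $81,742.
Year 2: ⌊$81,742 × 150%/10⌋ = $12,261. Book value $69,481.
Year 3: ⌊$69,481 × 150%/10⌋ = $10,422. Book value $59,059.
Year 4: ⌊$59,059 × 150%/10⌋ = $8,858. Book value $50,201.
Year 5: ⌊$50,201 × 150%/10⌋ = $7,530. Book value $42,671.
Year 6: ⌊$42,671 × 150%/10⌋ = $6,400. Book value $36,271.

$36,271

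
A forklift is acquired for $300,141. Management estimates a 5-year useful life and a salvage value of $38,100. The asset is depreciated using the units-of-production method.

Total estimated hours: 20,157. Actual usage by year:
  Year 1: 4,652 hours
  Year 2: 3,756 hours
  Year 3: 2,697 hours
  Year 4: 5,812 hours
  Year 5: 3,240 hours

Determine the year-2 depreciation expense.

Depreciable base = $300,141 − $38,100 = $262,041.
Rate = $262,041 / 20,157 hours = $13 per hour.
Year 1: 4,652 × $13 = $60,476. Book value $239,665.
Year 2: 3,756 × $13 = $48,828. Book value $190,837.

$48,828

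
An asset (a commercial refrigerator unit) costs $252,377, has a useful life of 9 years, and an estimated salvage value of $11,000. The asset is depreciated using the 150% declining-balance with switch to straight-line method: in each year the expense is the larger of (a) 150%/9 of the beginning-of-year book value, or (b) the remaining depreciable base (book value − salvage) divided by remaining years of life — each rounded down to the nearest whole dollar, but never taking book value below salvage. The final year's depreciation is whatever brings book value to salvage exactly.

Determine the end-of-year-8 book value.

Depreciable base = $252,377 − $11,000 = $241,377.
Year 1: DB = ⌊$252,377 × 150%/9⌋ = $42,062; SL = ⌊$241,377/9⌋ = $26,819 → take DB $42,062. Book value $210,315.
Year 2: DB = ⌊$210,315 × 150%/9⌋ = $35,052; SL = ⌊$199,315/8⌋ = $24,914 → take DB $35,052. Book value $175,263.
Year 3: DB = ⌊$175,263 × 150%/9⌋ = $29,210; SL = ⌊$164,263/7⌋ = $23,466 → take DB $29,210. Book value $146,053.
Year 4: DB = ⌊$146,053 × 150%/9⌋ = $24,342; SL = ⌊$135,053/6⌋ = $22,508 → take DB $24,342. Book value $121,711.
Year 5: DB = ⌊$121,711 × 150%/9⌋ = $20,285; SL = ⌊$110,711/5⌋ = $22,142 → take SL $22,142. Book value $99,569.
Year 6: DB = ⌊$99,569 × 150%/9⌋ = $16,594; SL = ⌊$88,569/4⌋ = $22,142 → take SL $22,142. Book value $77,427.
Year 7: DB = ⌊$77,427 × 150%/9⌋ = $12,904; SL = ⌊$66,427/3⌋ = $22,142 → take SL $22,142. Book value $55,285.
Year 8: DB = ⌊$55,285 × 150%/9⌋ = $9,214; SL = ⌊$44,285/2⌋ = $22,142 → take SL $22,142. Book value $33,143.

$33,143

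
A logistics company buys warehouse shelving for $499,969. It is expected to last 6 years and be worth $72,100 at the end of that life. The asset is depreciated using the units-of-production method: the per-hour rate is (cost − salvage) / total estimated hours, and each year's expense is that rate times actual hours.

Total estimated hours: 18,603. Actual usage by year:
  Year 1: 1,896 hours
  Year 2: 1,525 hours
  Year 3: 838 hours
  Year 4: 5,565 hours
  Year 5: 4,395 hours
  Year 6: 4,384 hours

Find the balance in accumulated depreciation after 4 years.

$225,952

Depreciable base = $499,969 − $72,100 = $427,869.
Rate = $427,869 / 18,603 hours = $23 per hour.
Year 1: 1,896 × $23 = $43,608. Book value $456,361.
Year 2: 1,525 × $23 = $35,075. Book value $421,286.
Year 3: 838 × $23 = $19,274. Book value $402,012.
Year 4: 5,565 × $23 = $127,995. Book value $274,017.
Accumulated through year 4 = $499,969 − $274,017 = $225,952.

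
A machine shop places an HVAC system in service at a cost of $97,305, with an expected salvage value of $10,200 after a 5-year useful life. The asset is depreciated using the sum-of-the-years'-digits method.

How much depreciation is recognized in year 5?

$5,807

Depreciable base = $97,305 − $10,200 = $87,105.
Sum of the years' digits = 5+4+3+2+1 = 15.
Year 1: $87,105 × 5/15 = $29,035. Book value $68,270.
Year 2: $87,105 × 4/15 = $23,228. Book value $45,042.
Year 3: $87,105 × 3/15 = $17,421. Book value $27,621.
Year 4: $87,105 × 2/15 = $11,614. Book value $16,007.
Year 5: $87,105 × 1/15 = $5,807. Book value $10,200.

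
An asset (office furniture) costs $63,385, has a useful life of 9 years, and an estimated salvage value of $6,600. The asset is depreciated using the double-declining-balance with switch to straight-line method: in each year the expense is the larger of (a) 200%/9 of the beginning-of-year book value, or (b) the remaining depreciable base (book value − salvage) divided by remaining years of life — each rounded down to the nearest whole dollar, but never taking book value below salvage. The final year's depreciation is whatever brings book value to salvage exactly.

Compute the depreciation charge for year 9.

Depreciable base = $63,385 − $6,600 = $56,785.
Year 1: DB = ⌊$63,385 × 200%/9⌋ = $14,085; SL = ⌊$56,785/9⌋ = $6,309 → take DB $14,085. Book value $49,300.
Year 2: DB = ⌊$49,300 × 200%/9⌋ = $10,955; SL = ⌊$42,700/8⌋ = $5,337 → take DB $10,955. Book value $38,345.
Year 3: DB = ⌊$38,345 × 200%/9⌋ = $8,521; SL = ⌊$31,745/7⌋ = $4,535 → take DB $8,521. Book value $29,824.
Year 4: DB = ⌊$29,824 × 200%/9⌋ = $6,627; SL = ⌊$23,224/6⌋ = $3,870 → take DB $6,627. Book value $23,197.
Year 5: DB = ⌊$23,197 × 200%/9⌋ = $5,154; SL = ⌊$16,597/5⌋ = $3,319 → take DB $5,154. Book value $18,043.
Year 6: DB = ⌊$18,043 × 200%/9⌋ = $4,009; SL = ⌊$11,443/4⌋ = $2,860 → take DB $4,009. Book value $14,034.
Year 7: DB = ⌊$14,034 × 200%/9⌋ = $3,118; SL = ⌊$7,434/3⌋ = $2,478 → take DB $3,118. Book value $10,916.
Year 8: DB = ⌊$10,916 × 200%/9⌋ = $2,425; SL = ⌊$4,316/2⌋ = $2,158 → take DB $2,425. Book value $8,491.
Year 9 (final): $8,491 − $6,600 = $1,891. Book value $6,600.

$1,891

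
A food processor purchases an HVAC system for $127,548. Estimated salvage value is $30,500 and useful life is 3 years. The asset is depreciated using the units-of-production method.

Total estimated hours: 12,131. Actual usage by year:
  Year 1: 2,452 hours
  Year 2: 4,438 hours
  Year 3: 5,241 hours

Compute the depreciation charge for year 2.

Depreciable base = $127,548 − $30,500 = $97,048.
Rate = $97,048 / 12,131 hours = $8 per hour.
Year 1: 2,452 × $8 = $19,616. Book value $107,932.
Year 2: 4,438 × $8 = $35,504. Book value $72,428.

$35,504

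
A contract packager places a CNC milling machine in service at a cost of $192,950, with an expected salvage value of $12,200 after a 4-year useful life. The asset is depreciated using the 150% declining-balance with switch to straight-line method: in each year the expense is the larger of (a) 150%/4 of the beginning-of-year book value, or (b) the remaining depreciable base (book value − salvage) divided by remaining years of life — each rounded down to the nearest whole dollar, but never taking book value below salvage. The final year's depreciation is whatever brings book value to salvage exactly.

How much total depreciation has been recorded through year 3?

$149,164

Depreciable base = $192,950 − $12,200 = $180,750.
Year 1: DB = ⌊$192,950 × 150%/4⌋ = $72,356; SL = ⌊$180,750/4⌋ = $45,187 → take DB $72,356. Book value $120,594.
Year 2: DB = ⌊$120,594 × 150%/4⌋ = $45,222; SL = ⌊$108,394/3⌋ = $36,131 → take DB $45,222. Book value $75,372.
Year 3: DB = ⌊$75,372 × 150%/4⌋ = $28,264; SL = ⌊$63,172/2⌋ = $31,586 → take SL $31,586. Book value $43,786.
Accumulated through year 3 = $192,950 − $43,786 = $149,164.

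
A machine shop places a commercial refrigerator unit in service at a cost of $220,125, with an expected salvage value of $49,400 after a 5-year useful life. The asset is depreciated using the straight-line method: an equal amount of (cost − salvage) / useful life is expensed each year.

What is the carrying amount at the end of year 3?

Depreciable base = $220,125 − $49,400 = $170,725.
Annual expense = $170,725 / 5 = $34,145.
End of year 1: book value $185,980.
End of year 2: book value $151,835.
End of year 3: book value $117,690.

$117,690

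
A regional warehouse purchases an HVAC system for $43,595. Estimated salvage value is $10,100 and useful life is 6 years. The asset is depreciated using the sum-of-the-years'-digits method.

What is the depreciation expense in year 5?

$3,190

Depreciable base = $43,595 − $10,100 = $33,495.
Sum of the years' digits = 6+5+4+3+2+1 = 21.
Year 1: $33,495 × 6/21 = $9,570. Book value $34,025.
Year 2: $33,495 × 5/21 = $7,975. Book value $26,050.
Year 3: $33,495 × 4/21 = $6,380. Book value $19,670.
Year 4: $33,495 × 3/21 = $4,785. Book value $14,885.
Year 5: $33,495 × 2/21 = $3,190. Book value $11,695.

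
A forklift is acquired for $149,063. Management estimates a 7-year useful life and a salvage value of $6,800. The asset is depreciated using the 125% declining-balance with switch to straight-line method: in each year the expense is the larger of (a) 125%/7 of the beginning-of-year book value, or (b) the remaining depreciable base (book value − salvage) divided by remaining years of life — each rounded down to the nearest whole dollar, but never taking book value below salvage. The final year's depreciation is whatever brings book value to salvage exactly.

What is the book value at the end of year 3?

Depreciable base = $149,063 − $6,800 = $142,263.
Year 1: DB = ⌊$149,063 × 125%/7⌋ = $26,618; SL = ⌊$142,263/7⌋ = $20,323 → take DB $26,618. Book value $122,445.
Year 2: DB = ⌊$122,445 × 125%/7⌋ = $21,865; SL = ⌊$115,645/6⌋ = $19,274 → take DB $21,865. Book value $100,580.
Year 3: DB = ⌊$100,580 × 125%/7⌋ = $17,960; SL = ⌊$93,780/5⌋ = $18,756 → take SL $18,756. Book value $81,824.

$81,824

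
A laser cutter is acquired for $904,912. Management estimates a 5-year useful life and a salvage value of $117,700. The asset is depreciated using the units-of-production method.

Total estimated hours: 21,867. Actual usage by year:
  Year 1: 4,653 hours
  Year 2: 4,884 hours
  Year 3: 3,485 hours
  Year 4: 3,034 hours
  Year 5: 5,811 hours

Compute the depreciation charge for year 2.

$175,824

Depreciable base = $904,912 − $117,700 = $787,212.
Rate = $787,212 / 21,867 hours = $36 per hour.
Year 1: 4,653 × $36 = $167,508. Book value $737,404.
Year 2: 4,884 × $36 = $175,824. Book value $561,580.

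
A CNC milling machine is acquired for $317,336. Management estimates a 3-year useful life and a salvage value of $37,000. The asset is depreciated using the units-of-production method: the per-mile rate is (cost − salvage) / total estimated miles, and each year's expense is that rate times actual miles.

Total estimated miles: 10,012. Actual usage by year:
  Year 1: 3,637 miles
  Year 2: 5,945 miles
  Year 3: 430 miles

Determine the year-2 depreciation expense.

$166,460

Depreciable base = $317,336 − $37,000 = $280,336.
Rate = $280,336 / 10,012 miles = $28 per mile.
Year 1: 3,637 × $28 = $101,836. Book value $215,500.
Year 2: 5,945 × $28 = $166,460. Book value $49,040.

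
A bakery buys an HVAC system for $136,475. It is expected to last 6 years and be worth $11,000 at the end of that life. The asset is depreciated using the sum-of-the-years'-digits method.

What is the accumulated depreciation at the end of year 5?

$119,500

Depreciable base = $136,475 − $11,000 = $125,475.
Sum of the years' digits = 6+5+4+3+2+1 = 21.
Year 1: $125,475 × 6/21 = $35,850. Book value $100,625.
Year 2: $125,475 × 5/21 = $29,875. Book value $70,750.
Year 3: $125,475 × 4/21 = $23,900. Book value $46,850.
Year 4: $125,475 × 3/21 = $17,925. Book value $28,925.
Year 5: $125,475 × 2/21 = $11,950. Book value $16,975.
Accumulated through year 5 = $136,475 − $16,975 = $119,500.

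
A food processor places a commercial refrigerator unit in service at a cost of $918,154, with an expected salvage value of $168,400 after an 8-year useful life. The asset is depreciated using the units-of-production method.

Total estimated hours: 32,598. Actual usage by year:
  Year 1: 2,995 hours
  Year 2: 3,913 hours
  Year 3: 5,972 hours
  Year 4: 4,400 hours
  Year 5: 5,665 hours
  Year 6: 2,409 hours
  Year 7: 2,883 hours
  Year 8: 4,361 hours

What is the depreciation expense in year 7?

Depreciable base = $918,154 − $168,400 = $749,754.
Rate = $749,754 / 32,598 hours = $23 per hour.
Year 1: 2,995 × $23 = $68,885. Book value $849,269.
Year 2: 3,913 × $23 = $89,999. Book value $759,270.
Year 3: 5,972 × $23 = $137,356. Book value $621,914.
Year 4: 4,400 × $23 = $101,200. Book value $520,714.
Year 5: 5,665 × $23 = $130,295. Book value $390,419.
Year 6: 2,409 × $23 = $55,407. Book value $335,012.
Year 7: 2,883 × $23 = $66,309. Book value $268,703.

$66,309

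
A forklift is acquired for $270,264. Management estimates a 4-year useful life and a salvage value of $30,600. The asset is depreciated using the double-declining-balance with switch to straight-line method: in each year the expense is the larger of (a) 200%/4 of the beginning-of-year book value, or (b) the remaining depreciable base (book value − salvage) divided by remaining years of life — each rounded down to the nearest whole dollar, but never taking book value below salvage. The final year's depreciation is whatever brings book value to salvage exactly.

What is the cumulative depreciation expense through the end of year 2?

Depreciable base = $270,264 − $30,600 = $239,664.
Year 1: DB = ⌊$270,264 × 200%/4⌋ = $135,132; SL = ⌊$239,664/4⌋ = $59,916 → take DB $135,132. Book value $135,132.
Year 2: DB = ⌊$135,132 × 200%/4⌋ = $67,566; SL = ⌊$104,532/3⌋ = $34,844 → take DB $67,566. Book value $67,566.
Accumulated through year 2 = $270,264 − $67,566 = $202,698.

$202,698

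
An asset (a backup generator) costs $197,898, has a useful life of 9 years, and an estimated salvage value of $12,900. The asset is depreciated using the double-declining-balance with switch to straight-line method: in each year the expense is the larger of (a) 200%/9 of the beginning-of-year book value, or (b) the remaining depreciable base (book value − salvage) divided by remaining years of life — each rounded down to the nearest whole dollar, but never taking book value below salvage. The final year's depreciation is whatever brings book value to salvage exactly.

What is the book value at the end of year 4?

Depreciable base = $197,898 − $12,900 = $184,998.
Year 1: DB = ⌊$197,898 × 200%/9⌋ = $43,977; SL = ⌊$184,998/9⌋ = $20,555 → take DB $43,977. Book value $153,921.
Year 2: DB = ⌊$153,921 × 200%/9⌋ = $34,204; SL = ⌊$141,021/8⌋ = $17,627 → take DB $34,204. Book value $119,717.
Year 3: DB = ⌊$119,717 × 200%/9⌋ = $26,603; SL = ⌊$106,817/7⌋ = $15,259 → take DB $26,603. Book value $93,114.
Year 4: DB = ⌊$93,114 × 200%/9⌋ = $20,692; SL = ⌊$80,214/6⌋ = $13,369 → take DB $20,692. Book value $72,422.

$72,422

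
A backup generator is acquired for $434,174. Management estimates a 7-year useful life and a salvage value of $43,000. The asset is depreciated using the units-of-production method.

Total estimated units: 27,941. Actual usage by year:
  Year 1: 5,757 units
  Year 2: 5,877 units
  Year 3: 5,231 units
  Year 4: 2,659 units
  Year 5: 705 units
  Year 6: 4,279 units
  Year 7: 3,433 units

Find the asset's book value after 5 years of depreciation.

Depreciable base = $434,174 − $43,000 = $391,174.
Rate = $391,174 / 27,941 units = $14 per unit.
Year 1: 5,757 × $14 = $80,598. Book value $353,576.
Year 2: 5,877 × $14 = $82,278. Book value $271,298.
Year 3: 5,231 × $14 = $73,234. Book value $198,064.
Year 4: 2,659 × $14 = $37,226. Book value $160,838.
Year 5: 705 × $14 = $9,870. Book value $150,968.

$150,968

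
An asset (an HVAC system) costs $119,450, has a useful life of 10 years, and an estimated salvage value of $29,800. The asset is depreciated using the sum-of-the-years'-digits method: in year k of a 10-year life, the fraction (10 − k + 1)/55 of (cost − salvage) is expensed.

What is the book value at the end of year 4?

$64,030

Depreciable base = $119,450 − $29,800 = $89,650.
Sum of the years' digits = 10+9+8+7+6+5+4+3+2+1 = 55.
Year 1: $89,650 × 10/55 = $16,300. Book value $103,150.
Year 2: $89,650 × 9/55 = $14,670. Book value $88,480.
Year 3: $89,650 × 8/55 = $13,040. Book value $75,440.
Year 4: $89,650 × 7/55 = $11,410. Book value $64,030.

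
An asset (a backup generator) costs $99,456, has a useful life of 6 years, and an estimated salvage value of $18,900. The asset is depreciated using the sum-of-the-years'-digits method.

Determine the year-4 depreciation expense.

$11,508

Depreciable base = $99,456 − $18,900 = $80,556.
Sum of the years' digits = 6+5+4+3+2+1 = 21.
Year 1: $80,556 × 6/21 = $23,016. Book value $76,440.
Year 2: $80,556 × 5/21 = $19,180. Book value $57,260.
Year 3: $80,556 × 4/21 = $15,344. Book value $41,916.
Year 4: $80,556 × 3/21 = $11,508. Book value $30,408.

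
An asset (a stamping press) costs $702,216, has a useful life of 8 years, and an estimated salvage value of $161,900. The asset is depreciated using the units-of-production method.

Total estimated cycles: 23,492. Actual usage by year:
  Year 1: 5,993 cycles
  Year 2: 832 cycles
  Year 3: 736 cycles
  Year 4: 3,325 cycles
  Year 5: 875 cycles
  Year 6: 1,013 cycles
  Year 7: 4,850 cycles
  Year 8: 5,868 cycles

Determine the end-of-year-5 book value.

$431,713

Depreciable base = $702,216 − $161,900 = $540,316.
Rate = $540,316 / 23,492 cycles = $23 per cycle.
Year 1: 5,993 × $23 = $137,839. Book value $564,377.
Year 2: 832 × $23 = $19,136. Book value $545,241.
Year 3: 736 × $23 = $16,928. Book value $528,313.
Year 4: 3,325 × $23 = $76,475. Book value $451,838.
Year 5: 875 × $23 = $20,125. Book value $431,713.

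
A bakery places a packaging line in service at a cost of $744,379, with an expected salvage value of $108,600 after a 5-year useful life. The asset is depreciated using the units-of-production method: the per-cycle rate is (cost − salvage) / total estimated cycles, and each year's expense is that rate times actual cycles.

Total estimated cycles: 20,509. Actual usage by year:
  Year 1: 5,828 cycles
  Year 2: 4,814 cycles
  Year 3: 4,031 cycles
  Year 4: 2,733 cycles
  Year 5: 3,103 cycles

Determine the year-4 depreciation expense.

Depreciable base = $744,379 − $108,600 = $635,779.
Rate = $635,779 / 20,509 cycles = $31 per cycle.
Year 1: 5,828 × $31 = $180,668. Book value $563,711.
Year 2: 4,814 × $31 = $149,234. Book value $414,477.
Year 3: 4,031 × $31 = $124,961. Book value $289,516.
Year 4: 2,733 × $31 = $84,723. Book value $204,793.

$84,723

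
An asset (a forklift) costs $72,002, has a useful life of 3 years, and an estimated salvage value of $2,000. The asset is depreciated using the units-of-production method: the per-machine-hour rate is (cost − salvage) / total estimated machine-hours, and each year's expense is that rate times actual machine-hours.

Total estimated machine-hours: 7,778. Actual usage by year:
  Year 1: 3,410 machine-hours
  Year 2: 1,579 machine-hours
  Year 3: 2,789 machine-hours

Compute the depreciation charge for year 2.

Depreciable base = $72,002 − $2,000 = $70,002.
Rate = $70,002 / 7,778 machine-hours = $9 per machine-hour.
Year 1: 3,410 × $9 = $30,690. Book value $41,312.
Year 2: 1,579 × $9 = $14,211. Book value $27,101.

$14,211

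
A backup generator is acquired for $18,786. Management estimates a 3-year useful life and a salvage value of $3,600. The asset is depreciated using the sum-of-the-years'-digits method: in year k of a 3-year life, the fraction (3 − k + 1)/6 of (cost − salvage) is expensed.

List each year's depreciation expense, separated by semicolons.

Depreciable base = $18,786 − $3,600 = $15,186.
Sum of the years' digits = 3+2+1 = 6.
Year 1: $15,186 × 3/6 = $7,593. Book value $11,193.
Year 2: $15,186 × 2/6 = $5,062. Book value $6,131.
Year 3: $15,186 × 1/6 = $2,531. Book value $3,600.

$7,593; $5,062; $2,531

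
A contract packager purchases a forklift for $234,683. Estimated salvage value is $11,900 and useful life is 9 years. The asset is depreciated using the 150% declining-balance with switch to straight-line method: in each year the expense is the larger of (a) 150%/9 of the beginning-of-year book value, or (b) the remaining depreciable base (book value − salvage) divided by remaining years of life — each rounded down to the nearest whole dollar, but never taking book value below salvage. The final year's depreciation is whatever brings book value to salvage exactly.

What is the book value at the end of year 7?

$52,412

Depreciable base = $234,683 − $11,900 = $222,783.
Year 1: DB = ⌊$234,683 × 150%/9⌋ = $39,113; SL = ⌊$222,783/9⌋ = $24,753 → take DB $39,113. Book value $195,570.
Year 2: DB = ⌊$195,570 × 150%/9⌋ = $32,595; SL = ⌊$183,670/8⌋ = $22,958 → take DB $32,595. Book value $162,975.
Year 3: DB = ⌊$162,975 × 150%/9⌋ = $27,162; SL = ⌊$151,075/7⌋ = $21,582 → take DB $27,162. Book value $135,813.
Year 4: DB = ⌊$135,813 × 150%/9⌋ = $22,635; SL = ⌊$123,913/6⌋ = $20,652 → take DB $22,635. Book value $113,178.
Year 5: DB = ⌊$113,178 × 150%/9⌋ = $18,863; SL = ⌊$101,278/5⌋ = $20,255 → take SL $20,255. Book value $92,923.
Year 6: DB = ⌊$92,923 × 150%/9⌋ = $15,487; SL = ⌊$81,023/4⌋ = $20,255 → take SL $20,255. Book value $72,668.
Year 7: DB = ⌊$72,668 × 150%/9⌋ = $12,111; SL = ⌊$60,768/3⌋ = $20,256 → take SL $20,256. Book value $52,412.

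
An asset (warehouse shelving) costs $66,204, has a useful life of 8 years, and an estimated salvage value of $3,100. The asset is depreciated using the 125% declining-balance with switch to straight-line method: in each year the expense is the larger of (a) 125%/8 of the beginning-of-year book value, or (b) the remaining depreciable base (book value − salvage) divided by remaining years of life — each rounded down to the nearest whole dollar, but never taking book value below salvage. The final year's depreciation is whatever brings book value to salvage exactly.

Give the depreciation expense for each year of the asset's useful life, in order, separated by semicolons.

$10,344; $8,728; $7,364; $7,333; $7,333; $7,334; $7,334; $7,334

Depreciable base = $66,204 − $3,100 = $63,104.
Year 1: DB = ⌊$66,204 × 125%/8⌋ = $10,344; SL = ⌊$63,104/8⌋ = $7,888 → take DB $10,344. Book value $55,860.
Year 2: DB = ⌊$55,860 × 125%/8⌋ = $8,728; SL = ⌊$52,760/7⌋ = $7,537 → take DB $8,728. Book value $47,132.
Year 3: DB = ⌊$47,132 × 125%/8⌋ = $7,364; SL = ⌊$44,032/6⌋ = $7,338 → take DB $7,364. Book value $39,768.
Year 4: DB = ⌊$39,768 × 125%/8⌋ = $6,213; SL = ⌊$36,668/5⌋ = $7,333 → take SL $7,333. Book value $32,435.
Year 5: DB = ⌊$32,435 × 125%/8⌋ = $5,067; SL = ⌊$29,335/4⌋ = $7,333 → take SL $7,333. Book value $25,102.
Year 6: DB = ⌊$25,102 × 125%/8⌋ = $3,922; SL = ⌊$22,002/3⌋ = $7,334 → take SL $7,334. Book value $17,768.
Year 7: DB = ⌊$17,768 × 125%/8⌋ = $2,776; SL = ⌊$14,668/2⌋ = $7,334 → take SL $7,334. Book value $10,434.
Year 8 (final): $10,434 − $3,100 = $7,334. Book value $3,100.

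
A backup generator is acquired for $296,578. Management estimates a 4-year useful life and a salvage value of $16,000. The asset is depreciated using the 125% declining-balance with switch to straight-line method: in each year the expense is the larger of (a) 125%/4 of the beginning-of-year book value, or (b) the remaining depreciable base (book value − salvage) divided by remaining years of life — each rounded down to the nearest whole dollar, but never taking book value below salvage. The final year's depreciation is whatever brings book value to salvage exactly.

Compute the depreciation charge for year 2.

$63,718

Depreciable base = $296,578 − $16,000 = $280,578.
Year 1: DB = ⌊$296,578 × 125%/4⌋ = $92,680; SL = ⌊$280,578/4⌋ = $70,144 → take DB $92,680. Book value $203,898.
Year 2: DB = ⌊$203,898 × 125%/4⌋ = $63,718; SL = ⌊$187,898/3⌋ = $62,632 → take DB $63,718. Book value $140,180.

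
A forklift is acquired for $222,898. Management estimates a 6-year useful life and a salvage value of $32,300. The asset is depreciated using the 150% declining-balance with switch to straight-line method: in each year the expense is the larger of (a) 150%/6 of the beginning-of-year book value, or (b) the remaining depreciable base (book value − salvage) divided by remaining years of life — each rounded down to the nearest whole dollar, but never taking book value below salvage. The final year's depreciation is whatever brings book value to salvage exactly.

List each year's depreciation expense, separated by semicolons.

$55,724; $41,793; $31,345; $23,509; $19,113; $19,114

Depreciable base = $222,898 − $32,300 = $190,598.
Year 1: DB = ⌊$222,898 × 150%/6⌋ = $55,724; SL = ⌊$190,598/6⌋ = $31,766 → take DB $55,724. Book value $167,174.
Year 2: DB = ⌊$167,174 × 150%/6⌋ = $41,793; SL = ⌊$134,874/5⌋ = $26,974 → take DB $41,793. Book value $125,381.
Year 3: DB = ⌊$125,381 × 150%/6⌋ = $31,345; SL = ⌊$93,081/4⌋ = $23,270 → take DB $31,345. Book value $94,036.
Year 4: DB = ⌊$94,036 × 150%/6⌋ = $23,509; SL = ⌊$61,736/3⌋ = $20,578 → take DB $23,509. Book value $70,527.
Year 5: DB = ⌊$70,527 × 150%/6⌋ = $17,631; SL = ⌊$38,227/2⌋ = $19,113 → take SL $19,113. Book value $51,414.
Year 6 (final): $51,414 − $32,300 = $19,114. Book value $32,300.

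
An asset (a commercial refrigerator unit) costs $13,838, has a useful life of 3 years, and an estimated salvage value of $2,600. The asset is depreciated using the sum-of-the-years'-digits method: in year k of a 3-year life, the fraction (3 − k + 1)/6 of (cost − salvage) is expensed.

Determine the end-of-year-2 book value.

$4,473

Depreciable base = $13,838 − $2,600 = $11,238.
Sum of the years' digits = 3+2+1 = 6.
Year 1: $11,238 × 3/6 = $5,619. Book value $8,219.
Year 2: $11,238 × 2/6 = $3,746. Book value $4,473.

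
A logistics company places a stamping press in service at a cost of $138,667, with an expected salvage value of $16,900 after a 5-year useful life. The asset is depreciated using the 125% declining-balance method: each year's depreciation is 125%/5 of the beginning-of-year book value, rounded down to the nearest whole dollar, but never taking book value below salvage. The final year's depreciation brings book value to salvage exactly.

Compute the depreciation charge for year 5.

$26,976

Depreciable base = $138,667 − $16,900 = $121,767.
Year 1: ⌊$138,667 × 125%/5⌋ = $34,666. Book value $104,001.
Year 2: ⌊$104,001 × 125%/5⌋ = $26,000. Book value $78,001.
Year 3: ⌊$78,001 × 125%/5⌋ = $19,500. Book value $58,501.
Year 4: ⌊$58,501 × 125%/5⌋ = $14,625. Book value $43,876.
Year 5 (final): $43,876 − $16,900 = $26,976. Book value $16,900.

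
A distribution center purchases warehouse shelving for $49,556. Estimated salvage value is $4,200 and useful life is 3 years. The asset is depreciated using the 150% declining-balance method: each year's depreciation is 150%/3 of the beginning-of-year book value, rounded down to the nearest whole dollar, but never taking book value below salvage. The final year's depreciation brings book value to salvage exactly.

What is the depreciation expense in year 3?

Depreciable base = $49,556 − $4,200 = $45,356.
Year 1: ⌊$49,556 × 150%/3⌋ = $24,778. Book value $24,778.
Year 2: ⌊$24,778 × 150%/3⌋ = $12,389. Book value $12,389.
Year 3 (final): $12,389 − $4,200 = $8,189. Book value $4,200.

$8,189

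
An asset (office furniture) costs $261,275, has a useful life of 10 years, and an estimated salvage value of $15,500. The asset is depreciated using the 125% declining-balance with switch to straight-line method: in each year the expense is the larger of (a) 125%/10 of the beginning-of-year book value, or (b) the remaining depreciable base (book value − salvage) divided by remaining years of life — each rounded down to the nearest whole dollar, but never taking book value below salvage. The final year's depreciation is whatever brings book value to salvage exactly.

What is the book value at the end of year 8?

Depreciable base = $261,275 − $15,500 = $245,775.
Year 1: DB = ⌊$261,275 × 125%/10⌋ = $32,659; SL = ⌊$245,775/10⌋ = $24,577 → take DB $32,659. Book value $228,616.
Year 2: DB = ⌊$228,616 × 125%/10⌋ = $28,577; SL = ⌊$213,116/9⌋ = $23,679 → take DB $28,577. Book value $200,039.
Year 3: DB = ⌊$200,039 × 125%/10⌋ = $25,004; SL = ⌊$184,539/8⌋ = $23,067 → take DB $25,004. Book value $175,035.
Year 4: DB = ⌊$175,035 × 125%/10⌋ = $21,879; SL = ⌊$159,535/7⌋ = $22,790 → take SL $22,790. Book value $152,245.
Year 5: DB = ⌊$152,245 × 125%/10⌋ = $19,030; SL = ⌊$136,745/6⌋ = $22,790 → take SL $22,790. Book value $129,455.
Year 6: DB = ⌊$129,455 × 125%/10⌋ = $16,181; SL = ⌊$113,955/5⌋ = $22,791 → take SL $22,791. Book value $106,664.
Year 7: DB = ⌊$106,664 × 125%/10⌋ = $13,333; SL = ⌊$91,164/4⌋ = $22,791 → take SL $22,791. Book value $83,873.
Year 8: DB = ⌊$83,873 × 125%/10⌋ = $10,484; SL = ⌊$68,373/3⌋ = $22,791 → take SL $22,791. Book value $61,082.

$61,082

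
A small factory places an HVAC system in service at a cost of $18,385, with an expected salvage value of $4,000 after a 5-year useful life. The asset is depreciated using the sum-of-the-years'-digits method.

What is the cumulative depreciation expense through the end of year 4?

$13,426

Depreciable base = $18,385 − $4,000 = $14,385.
Sum of the years' digits = 5+4+3+2+1 = 15.
Year 1: $14,385 × 5/15 = $4,795. Book value $13,590.
Year 2: $14,385 × 4/15 = $3,836. Book value $9,754.
Year 3: $14,385 × 3/15 = $2,877. Book value $6,877.
Year 4: $14,385 × 2/15 = $1,918. Book value $4,959.
Accumulated through year 4 = $18,385 − $4,959 = $13,426.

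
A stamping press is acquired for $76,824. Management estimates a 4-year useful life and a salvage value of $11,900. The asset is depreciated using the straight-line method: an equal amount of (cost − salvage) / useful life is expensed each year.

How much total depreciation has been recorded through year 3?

$48,693

Depreciable base = $76,824 − $11,900 = $64,924.
Annual expense = $64,924 / 4 = $16,231.
End of year 1: book value $60,593.
End of year 2: book value $44,362.
End of year 3: book value $28,131.
Accumulated through year 3 = $76,824 − $28,131 = $48,693.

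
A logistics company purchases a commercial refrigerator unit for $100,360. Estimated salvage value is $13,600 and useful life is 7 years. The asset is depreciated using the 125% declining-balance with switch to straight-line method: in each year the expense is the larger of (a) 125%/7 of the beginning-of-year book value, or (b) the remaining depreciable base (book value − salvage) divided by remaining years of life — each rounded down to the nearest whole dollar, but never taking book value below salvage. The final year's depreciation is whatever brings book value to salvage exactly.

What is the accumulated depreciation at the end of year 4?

Depreciable base = $100,360 − $13,600 = $86,760.
Year 1: DB = ⌊$100,360 × 125%/7⌋ = $17,921; SL = ⌊$86,760/7⌋ = $12,394 → take DB $17,921. Book value $82,439.
Year 2: DB = ⌊$82,439 × 125%/7⌋ = $14,721; SL = ⌊$68,839/6⌋ = $11,473 → take DB $14,721. Book value $67,718.
Year 3: DB = ⌊$67,718 × 125%/7⌋ = $12,092; SL = ⌊$54,118/5⌋ = $10,823 → take DB $12,092. Book value $55,626.
Year 4: DB = ⌊$55,626 × 125%/7⌋ = $9,933; SL = ⌊$42,026/4⌋ = $10,506 → take SL $10,506. Book value $45,120.
Accumulated through year 4 = $100,360 − $45,120 = $55,240.

$55,240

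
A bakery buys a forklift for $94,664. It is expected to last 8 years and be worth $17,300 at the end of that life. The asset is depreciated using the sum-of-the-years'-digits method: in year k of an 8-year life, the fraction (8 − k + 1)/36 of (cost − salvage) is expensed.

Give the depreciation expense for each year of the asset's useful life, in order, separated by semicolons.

Depreciable base = $94,664 − $17,300 = $77,364.
Sum of the years' digits = 8+7+6+5+4+3+2+1 = 36.
Year 1: $77,364 × 8/36 = $17,192. Book value $77,472.
Year 2: $77,364 × 7/36 = $15,043. Book value $62,429.
Year 3: $77,364 × 6/36 = $12,894. Book value $49,535.
Year 4: $77,364 × 5/36 = $10,745. Book value $38,790.
Year 5: $77,364 × 4/36 = $8,596. Book value $30,194.
Year 6: $77,364 × 3/36 = $6,447. Book value $23,747.
Year 7: $77,364 × 2/36 = $4,298. Book value $19,449.
Year 8: $77,364 × 1/36 = $2,149. Book value $17,300.

$17,192; $15,043; $12,894; $10,745; $8,596; $6,447; $4,298; $2,149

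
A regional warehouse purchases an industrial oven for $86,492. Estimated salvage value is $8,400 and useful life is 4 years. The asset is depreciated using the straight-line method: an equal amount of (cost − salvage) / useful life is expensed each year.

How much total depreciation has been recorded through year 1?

Depreciable base = $86,492 − $8,400 = $78,092.
Annual expense = $78,092 / 4 = $19,523.
End of year 1: book value $66,969.
Accumulated through year 1 = $86,492 − $66,969 = $19,523.

$19,523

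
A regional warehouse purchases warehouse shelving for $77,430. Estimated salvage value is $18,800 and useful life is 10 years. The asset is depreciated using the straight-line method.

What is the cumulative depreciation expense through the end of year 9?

Depreciable base = $77,430 − $18,800 = $58,630.
Annual expense = $58,630 / 10 = $5,863.
End of year 1: book value $71,567.
End of year 2: book value $65,704.
End of year 3: book value $59,841.
End of year 4: book value $53,978.
End of year 5: book value $48,115.
End of year 6: book value $42,252.
End of year 7: book value $36,389.
End of year 8: book value $30,526.
End of year 9: book value $24,663.
Accumulated through year 9 = $77,430 − $24,663 = $52,767.

$52,767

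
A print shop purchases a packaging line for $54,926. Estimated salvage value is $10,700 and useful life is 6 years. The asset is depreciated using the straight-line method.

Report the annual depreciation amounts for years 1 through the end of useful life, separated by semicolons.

$7,371; $7,371; $7,371; $7,371; $7,371; $7,371

Depreciable base = $54,926 − $10,700 = $44,226.
Annual expense = $44,226 / 6 = $7,371.
End of year 1: book value $47,555.
End of year 2: book value $40,184.
End of year 3: book value $32,813.
End of year 4: book value $25,442.
End of year 5: book value $18,071.
End of year 6: book value $10,700.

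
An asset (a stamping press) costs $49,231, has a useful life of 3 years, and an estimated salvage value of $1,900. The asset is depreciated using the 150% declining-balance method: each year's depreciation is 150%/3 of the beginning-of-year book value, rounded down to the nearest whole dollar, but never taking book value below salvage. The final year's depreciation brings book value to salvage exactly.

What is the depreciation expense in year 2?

Depreciable base = $49,231 − $1,900 = $47,331.
Year 1: ⌊$49,231 × 150%/3⌋ = $24,615. Book value $24,616.
Year 2: ⌊$24,616 × 150%/3⌋ = $12,308. Book value $12,308.

$12,308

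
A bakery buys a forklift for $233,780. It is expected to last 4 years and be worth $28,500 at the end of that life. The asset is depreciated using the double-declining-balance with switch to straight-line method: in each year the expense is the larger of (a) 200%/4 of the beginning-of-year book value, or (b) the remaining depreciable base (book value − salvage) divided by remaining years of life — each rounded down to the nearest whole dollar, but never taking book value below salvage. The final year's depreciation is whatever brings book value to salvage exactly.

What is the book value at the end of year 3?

$29,223

Depreciable base = $233,780 − $28,500 = $205,280.
Year 1: DB = ⌊$233,780 × 200%/4⌋ = $116,890; SL = ⌊$205,280/4⌋ = $51,320 → take DB $116,890. Book value $116,890.
Year 2: DB = ⌊$116,890 × 200%/4⌋ = $58,445; SL = ⌊$88,390/3⌋ = $29,463 → take DB $58,445. Book value $58,445.
Year 3: DB = ⌊$58,445 × 200%/4⌋ = $29,222; SL = ⌊$29,945/2⌋ = $14,972 → take DB $29,222. Book value $29,223.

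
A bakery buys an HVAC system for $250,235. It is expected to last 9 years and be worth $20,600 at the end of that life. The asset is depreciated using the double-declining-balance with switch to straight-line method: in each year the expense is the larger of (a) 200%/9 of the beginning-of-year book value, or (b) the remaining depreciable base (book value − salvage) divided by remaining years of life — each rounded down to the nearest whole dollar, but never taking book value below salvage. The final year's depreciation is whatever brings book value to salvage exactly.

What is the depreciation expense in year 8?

$11,244

Depreciable base = $250,235 − $20,600 = $229,635.
Year 1: DB = ⌊$250,235 × 200%/9⌋ = $55,607; SL = ⌊$229,635/9⌋ = $25,515 → take DB $55,607. Book value $194,628.
Year 2: DB = ⌊$194,628 × 200%/9⌋ = $43,250; SL = ⌊$174,028/8⌋ = $21,753 → take DB $43,250. Book value $151,378.
Year 3: DB = ⌊$151,378 × 200%/9⌋ = $33,639; SL = ⌊$130,778/7⌋ = $18,682 → take DB $33,639. Book value $117,739.
Year 4: DB = ⌊$117,739 × 200%/9⌋ = $26,164; SL = ⌊$97,139/6⌋ = $16,189 → take DB $26,164. Book value $91,575.
Year 5: DB = ⌊$91,575 × 200%/9⌋ = $20,350; SL = ⌊$70,975/5⌋ = $14,195 → take DB $20,350. Book value $71,225.
Year 6: DB = ⌊$71,225 × 200%/9⌋ = $15,827; SL = ⌊$50,625/4⌋ = $12,656 → take DB $15,827. Book value $55,398.
Year 7: DB = ⌊$55,398 × 200%/9⌋ = $12,310; SL = ⌊$34,798/3⌋ = $11,599 → take DB $12,310. Book value $43,088.
Year 8: DB = ⌊$43,088 × 200%/9⌋ = $9,575; SL = ⌊$22,488/2⌋ = $11,244 → take SL $11,244. Book value $31,844.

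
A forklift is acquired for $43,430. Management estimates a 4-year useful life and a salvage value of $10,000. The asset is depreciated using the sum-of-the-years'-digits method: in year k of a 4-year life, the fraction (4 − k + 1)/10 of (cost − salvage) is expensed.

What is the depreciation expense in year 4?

$3,343

Depreciable base = $43,430 − $10,000 = $33,430.
Sum of the years' digits = 4+3+2+1 = 10.
Year 1: $33,430 × 4/10 = $13,372. Book value $30,058.
Year 2: $33,430 × 3/10 = $10,029. Book value $20,029.
Year 3: $33,430 × 2/10 = $6,686. Book value $13,343.
Year 4: $33,430 × 1/10 = $3,343. Book value $10,000.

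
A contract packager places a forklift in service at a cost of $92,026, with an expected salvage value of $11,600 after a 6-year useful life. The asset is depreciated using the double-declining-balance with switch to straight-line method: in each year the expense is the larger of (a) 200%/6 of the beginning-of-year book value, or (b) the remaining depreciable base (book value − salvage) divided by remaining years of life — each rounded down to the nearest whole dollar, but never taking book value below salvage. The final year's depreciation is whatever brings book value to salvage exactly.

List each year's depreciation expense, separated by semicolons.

$30,675; $20,450; $13,633; $9,089; $6,059; $520

Depreciable base = $92,026 − $11,600 = $80,426.
Year 1: DB = ⌊$92,026 × 200%/6⌋ = $30,675; SL = ⌊$80,426/6⌋ = $13,404 → take DB $30,675. Book value $61,351.
Year 2: DB = ⌊$61,351 × 200%/6⌋ = $20,450; SL = ⌊$49,751/5⌋ = $9,950 → take DB $20,450. Book value $40,901.
Year 3: DB = ⌊$40,901 × 200%/6⌋ = $13,633; SL = ⌊$29,301/4⌋ = $7,325 → take DB $13,633. Book value $27,268.
Year 4: DB = ⌊$27,268 × 200%/6⌋ = $9,089; SL = ⌊$15,668/3⌋ = $5,222 → take DB $9,089. Book value $18,179.
Year 5: DB = ⌊$18,179 × 200%/6⌋ = $6,059; SL = ⌊$6,579/2⌋ = $3,289 → take DB $6,059. Book value $12,120.
Year 6 (final): $12,120 − $11,600 = $520. Book value $11,600.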